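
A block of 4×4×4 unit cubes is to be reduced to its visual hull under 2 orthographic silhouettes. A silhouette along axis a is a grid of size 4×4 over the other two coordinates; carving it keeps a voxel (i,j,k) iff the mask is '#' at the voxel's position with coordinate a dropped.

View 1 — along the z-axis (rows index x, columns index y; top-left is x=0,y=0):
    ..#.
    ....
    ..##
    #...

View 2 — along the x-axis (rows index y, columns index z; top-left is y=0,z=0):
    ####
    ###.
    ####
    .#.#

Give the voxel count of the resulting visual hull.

remaining voxels: 14

start: 4×4×4 = 64 voxels
  1. axis=2 (XY plane), |mask|=4  ⇒  voxels=16
  2. axis=0 (YZ plane), |mask|=13  ⇒  voxels=14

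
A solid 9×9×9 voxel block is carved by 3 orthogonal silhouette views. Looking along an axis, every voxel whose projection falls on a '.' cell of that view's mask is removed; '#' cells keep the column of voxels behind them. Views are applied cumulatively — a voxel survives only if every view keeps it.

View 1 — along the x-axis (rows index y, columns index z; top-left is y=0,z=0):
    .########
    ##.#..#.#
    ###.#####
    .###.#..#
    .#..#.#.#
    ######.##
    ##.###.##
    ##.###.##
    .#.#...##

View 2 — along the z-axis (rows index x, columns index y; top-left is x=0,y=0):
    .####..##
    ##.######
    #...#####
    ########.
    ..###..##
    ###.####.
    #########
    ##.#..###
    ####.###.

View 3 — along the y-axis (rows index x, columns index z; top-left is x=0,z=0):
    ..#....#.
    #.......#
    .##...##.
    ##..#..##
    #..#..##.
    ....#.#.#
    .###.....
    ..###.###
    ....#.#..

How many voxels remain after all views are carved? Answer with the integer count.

initial block: 9^3 = 729
  1. axis=0 (YZ plane), |mask|=56  ⇒  voxels=504
  2. axis=2 (XY plane), |mask|=62  ⇒  voxels=386
  3. axis=1 (XZ plane), |mask|=31  ⇒  voxels=142

|visual hull| = 142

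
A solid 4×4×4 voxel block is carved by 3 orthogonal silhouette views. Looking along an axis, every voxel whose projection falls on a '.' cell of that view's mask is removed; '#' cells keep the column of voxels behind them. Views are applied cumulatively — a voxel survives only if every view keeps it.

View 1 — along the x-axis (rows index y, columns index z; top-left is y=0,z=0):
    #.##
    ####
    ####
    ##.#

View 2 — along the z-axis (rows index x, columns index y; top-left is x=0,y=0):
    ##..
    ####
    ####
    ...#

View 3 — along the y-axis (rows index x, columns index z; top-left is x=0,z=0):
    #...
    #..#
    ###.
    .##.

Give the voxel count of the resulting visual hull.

before carving: 64 voxels (4×4×4)
  1. axis=0 (YZ plane), |mask|=14  ⇒  voxels=56
  2. axis=2 (XY plane), |mask|=11  ⇒  voxels=38
  3. axis=1 (XZ plane), |mask|=8  ⇒  voxels=21

|visual hull| = 21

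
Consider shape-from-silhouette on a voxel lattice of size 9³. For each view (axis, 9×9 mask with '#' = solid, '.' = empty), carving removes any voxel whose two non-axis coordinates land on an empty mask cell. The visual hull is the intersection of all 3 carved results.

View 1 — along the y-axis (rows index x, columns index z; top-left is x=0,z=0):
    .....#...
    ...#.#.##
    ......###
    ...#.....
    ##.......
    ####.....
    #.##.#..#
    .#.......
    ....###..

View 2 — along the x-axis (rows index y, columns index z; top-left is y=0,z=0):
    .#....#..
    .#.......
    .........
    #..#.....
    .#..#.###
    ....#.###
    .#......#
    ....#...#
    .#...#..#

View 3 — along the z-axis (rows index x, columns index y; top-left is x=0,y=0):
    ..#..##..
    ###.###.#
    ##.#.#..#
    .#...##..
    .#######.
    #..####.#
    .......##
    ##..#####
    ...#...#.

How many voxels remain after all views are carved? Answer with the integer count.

start: 9×9×9 = 729 voxels
[1] y-view keeps 24 columns → grid now 216
[2] x-view keeps 21 columns → grid now 54
[3] z-view keeps 42 columns → grid now 31

|visual hull| = 31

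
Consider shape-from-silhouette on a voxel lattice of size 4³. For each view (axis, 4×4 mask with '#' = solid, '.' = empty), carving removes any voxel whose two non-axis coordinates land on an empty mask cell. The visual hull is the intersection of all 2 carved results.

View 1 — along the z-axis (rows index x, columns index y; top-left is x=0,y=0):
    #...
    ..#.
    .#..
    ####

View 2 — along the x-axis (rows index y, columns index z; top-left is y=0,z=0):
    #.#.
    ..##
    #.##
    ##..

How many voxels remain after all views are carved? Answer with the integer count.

16 voxels

initial block: 4^3 = 64
step 1: project along z, AND mask (7/16) → |grid| = 28
step 2: project along x, AND mask (9/16) → |grid| = 16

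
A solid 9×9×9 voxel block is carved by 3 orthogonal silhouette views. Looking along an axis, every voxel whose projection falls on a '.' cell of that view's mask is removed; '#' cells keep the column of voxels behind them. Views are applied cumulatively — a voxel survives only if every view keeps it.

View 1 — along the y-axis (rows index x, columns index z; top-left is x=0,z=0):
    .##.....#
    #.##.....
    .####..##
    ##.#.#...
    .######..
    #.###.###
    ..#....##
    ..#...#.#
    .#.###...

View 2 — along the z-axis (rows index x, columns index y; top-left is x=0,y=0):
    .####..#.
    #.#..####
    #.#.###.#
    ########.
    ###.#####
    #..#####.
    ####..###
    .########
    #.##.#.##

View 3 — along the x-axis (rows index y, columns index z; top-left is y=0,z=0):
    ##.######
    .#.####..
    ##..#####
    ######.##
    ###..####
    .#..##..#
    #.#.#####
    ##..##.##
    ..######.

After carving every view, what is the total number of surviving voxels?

initial block: 9^3 = 729
  1. axis=1 (XZ plane), |mask|=39  ⇒  voxels=351
  2. axis=2 (XY plane), |mask|=60  ⇒  voxels=260
  3. axis=0 (YZ plane), |mask|=58  ⇒  voxels=178

remaining voxels: 178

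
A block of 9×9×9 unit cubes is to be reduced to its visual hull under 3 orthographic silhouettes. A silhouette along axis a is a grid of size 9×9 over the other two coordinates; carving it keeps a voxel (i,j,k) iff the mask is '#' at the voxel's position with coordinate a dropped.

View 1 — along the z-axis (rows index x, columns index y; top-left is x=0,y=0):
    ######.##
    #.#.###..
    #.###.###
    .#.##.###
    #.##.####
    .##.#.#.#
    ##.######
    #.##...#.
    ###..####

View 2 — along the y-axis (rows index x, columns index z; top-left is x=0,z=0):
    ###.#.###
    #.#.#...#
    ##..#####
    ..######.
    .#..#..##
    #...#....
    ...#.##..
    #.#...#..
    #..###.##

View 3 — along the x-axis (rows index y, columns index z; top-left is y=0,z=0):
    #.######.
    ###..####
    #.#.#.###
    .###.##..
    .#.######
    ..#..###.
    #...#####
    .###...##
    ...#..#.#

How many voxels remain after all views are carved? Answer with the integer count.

voxel count = 171

full grid |V| = 729
[1] z-view keeps 57 columns → grid now 513
[2] y-view keeps 42 columns → grid now 277
[3] x-view keeps 50 columns → grid now 171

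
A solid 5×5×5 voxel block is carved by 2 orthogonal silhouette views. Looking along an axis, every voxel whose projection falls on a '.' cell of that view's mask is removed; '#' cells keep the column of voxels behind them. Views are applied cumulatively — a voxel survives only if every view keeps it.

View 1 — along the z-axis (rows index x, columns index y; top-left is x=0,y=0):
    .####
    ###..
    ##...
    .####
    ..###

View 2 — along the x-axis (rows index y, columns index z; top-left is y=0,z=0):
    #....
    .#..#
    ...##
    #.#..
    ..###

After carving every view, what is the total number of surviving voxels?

voxel count = 33

initial block: 5^3 = 125
V1 z: intersect with XY mask (16 set) -- 80 left
V2 x: intersect with YZ mask (10 set) -- 33 left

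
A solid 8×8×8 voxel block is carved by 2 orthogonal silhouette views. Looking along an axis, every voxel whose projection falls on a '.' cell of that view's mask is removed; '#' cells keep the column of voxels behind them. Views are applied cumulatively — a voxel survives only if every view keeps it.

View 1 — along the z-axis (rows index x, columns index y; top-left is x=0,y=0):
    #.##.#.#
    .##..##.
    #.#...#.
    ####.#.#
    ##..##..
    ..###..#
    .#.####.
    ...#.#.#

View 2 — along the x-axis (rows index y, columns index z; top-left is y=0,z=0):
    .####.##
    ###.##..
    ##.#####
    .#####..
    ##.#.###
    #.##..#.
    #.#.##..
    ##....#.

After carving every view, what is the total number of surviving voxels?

170 voxels

initial block: 8^3 = 512
after view 1 [z-axis, 34 of 64 cells solid] → remaining = 272
after view 2 [x-axis, 40 of 64 cells solid] → remaining = 170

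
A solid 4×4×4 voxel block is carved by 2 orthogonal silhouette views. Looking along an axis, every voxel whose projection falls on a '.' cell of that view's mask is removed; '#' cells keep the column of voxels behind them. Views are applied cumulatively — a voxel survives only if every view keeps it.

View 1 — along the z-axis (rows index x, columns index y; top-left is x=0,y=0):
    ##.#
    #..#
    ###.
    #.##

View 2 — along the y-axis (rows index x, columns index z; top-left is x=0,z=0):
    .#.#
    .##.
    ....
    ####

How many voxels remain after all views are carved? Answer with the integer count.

|visual hull| = 22

before carving: 64 voxels (4×4×4)
after view 1 [z-axis, 11 of 16 cells solid] → remaining = 44
after view 2 [y-axis, 8 of 16 cells solid] → remaining = 22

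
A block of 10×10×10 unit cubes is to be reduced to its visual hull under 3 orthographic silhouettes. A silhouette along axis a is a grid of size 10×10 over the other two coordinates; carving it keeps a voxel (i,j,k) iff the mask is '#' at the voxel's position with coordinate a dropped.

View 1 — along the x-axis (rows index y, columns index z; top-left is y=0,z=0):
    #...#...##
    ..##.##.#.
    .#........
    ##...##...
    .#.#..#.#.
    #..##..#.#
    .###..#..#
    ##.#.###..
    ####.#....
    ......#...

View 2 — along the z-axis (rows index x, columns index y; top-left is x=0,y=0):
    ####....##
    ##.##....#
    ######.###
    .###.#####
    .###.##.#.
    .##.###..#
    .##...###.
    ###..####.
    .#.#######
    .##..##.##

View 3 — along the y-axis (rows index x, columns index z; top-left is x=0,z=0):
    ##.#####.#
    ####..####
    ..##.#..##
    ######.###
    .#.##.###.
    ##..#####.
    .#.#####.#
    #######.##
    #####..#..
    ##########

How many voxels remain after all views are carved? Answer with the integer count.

remaining voxels: 189

initial block: 10^3 = 1000
carve view 1 (along x, YZ-mask fill 40/100): 400 voxels remain
carve view 2 (along z, XY-mask fill 66/100): 261 voxels remain
carve view 3 (along y, XZ-mask fill 75/100): 189 voxels remain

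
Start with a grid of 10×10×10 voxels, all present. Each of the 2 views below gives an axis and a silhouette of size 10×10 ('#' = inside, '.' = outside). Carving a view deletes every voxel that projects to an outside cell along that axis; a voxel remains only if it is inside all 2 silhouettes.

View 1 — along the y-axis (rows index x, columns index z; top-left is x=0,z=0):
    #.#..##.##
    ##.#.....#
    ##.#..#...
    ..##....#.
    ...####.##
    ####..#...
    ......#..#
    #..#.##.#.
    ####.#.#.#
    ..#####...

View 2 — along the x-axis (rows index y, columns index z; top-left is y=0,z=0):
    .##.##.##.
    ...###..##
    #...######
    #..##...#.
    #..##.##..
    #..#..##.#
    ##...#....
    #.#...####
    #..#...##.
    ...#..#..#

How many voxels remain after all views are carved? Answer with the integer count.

initial block: 10^3 = 1000
carve view 1 (along y, XZ-mask fill 47/100): 470 voxels remain
carve view 2 (along x, YZ-mask fill 48/100): 228 voxels remain

228 voxels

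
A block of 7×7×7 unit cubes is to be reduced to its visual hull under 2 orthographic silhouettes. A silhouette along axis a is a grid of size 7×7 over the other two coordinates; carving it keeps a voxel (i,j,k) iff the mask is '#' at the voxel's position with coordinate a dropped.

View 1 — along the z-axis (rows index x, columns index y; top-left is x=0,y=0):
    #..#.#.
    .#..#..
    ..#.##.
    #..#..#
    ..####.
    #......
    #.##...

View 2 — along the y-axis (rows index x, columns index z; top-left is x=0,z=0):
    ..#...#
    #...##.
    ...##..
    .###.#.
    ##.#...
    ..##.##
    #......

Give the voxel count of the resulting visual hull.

start: 7×7×7 = 343 voxels
[1] z-view keeps 19 columns → grid now 133
[2] y-view keeps 19 columns → grid now 49

voxel count = 49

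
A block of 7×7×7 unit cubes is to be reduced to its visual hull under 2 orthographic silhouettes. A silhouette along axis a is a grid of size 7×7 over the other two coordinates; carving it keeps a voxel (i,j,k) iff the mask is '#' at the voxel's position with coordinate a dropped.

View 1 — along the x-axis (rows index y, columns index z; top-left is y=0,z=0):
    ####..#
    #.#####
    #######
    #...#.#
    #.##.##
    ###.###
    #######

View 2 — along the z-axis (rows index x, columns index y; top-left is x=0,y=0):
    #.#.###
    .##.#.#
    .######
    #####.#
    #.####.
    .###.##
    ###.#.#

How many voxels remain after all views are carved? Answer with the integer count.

remaining voxels: 207

start: 7×7×7 = 343 voxels
carve view 1 (along x, YZ-mask fill 39/49): 273 voxels remain
carve view 2 (along z, XY-mask fill 36/49): 207 voxels remain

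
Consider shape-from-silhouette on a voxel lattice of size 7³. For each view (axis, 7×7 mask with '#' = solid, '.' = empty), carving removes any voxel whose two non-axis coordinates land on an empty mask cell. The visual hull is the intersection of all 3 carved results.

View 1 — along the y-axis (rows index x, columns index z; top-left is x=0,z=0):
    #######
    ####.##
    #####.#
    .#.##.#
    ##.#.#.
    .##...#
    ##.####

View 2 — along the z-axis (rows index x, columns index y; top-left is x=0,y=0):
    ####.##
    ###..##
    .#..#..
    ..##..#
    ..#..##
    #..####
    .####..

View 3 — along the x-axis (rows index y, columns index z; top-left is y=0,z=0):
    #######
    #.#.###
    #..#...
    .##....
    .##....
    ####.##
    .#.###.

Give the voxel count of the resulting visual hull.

before carving: 343 voxels (7×7×7)
[1] y-view keeps 36 columns → grid now 252
[2] z-view keeps 28 columns → grid now 147
[3] x-view keeps 28 columns → grid now 86

voxel count = 86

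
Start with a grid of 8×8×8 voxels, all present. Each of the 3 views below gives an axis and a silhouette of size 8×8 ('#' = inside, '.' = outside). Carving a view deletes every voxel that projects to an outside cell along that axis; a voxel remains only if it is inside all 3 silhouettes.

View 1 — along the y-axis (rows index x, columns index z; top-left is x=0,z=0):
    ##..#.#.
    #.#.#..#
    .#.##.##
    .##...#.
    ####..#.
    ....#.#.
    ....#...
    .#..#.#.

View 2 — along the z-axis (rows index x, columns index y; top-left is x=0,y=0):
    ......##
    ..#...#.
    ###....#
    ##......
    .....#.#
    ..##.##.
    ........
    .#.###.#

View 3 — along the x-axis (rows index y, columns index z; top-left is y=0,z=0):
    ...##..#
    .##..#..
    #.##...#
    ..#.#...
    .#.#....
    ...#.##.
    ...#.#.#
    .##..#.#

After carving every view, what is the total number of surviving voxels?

full grid |V| = 512
carve view 1 (along y, XZ-mask fill 27/64): 216 voxels remain
carve view 2 (along z, XY-mask fill 21/64): 75 voxels remain
carve view 3 (along x, YZ-mask fill 24/64): 26 voxels remain

voxel count = 26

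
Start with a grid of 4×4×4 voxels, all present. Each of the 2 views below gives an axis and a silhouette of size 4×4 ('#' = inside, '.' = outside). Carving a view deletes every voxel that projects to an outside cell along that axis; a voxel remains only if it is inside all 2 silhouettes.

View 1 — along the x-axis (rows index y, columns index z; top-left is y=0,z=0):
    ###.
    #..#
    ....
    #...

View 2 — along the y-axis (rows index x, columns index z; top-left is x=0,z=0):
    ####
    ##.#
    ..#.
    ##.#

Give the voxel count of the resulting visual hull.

start: 4×4×4 = 64 voxels
  1. axis=0 (YZ plane), |mask|=6  ⇒  voxels=24
  2. axis=1 (XZ plane), |mask|=11  ⇒  voxels=17

|visual hull| = 17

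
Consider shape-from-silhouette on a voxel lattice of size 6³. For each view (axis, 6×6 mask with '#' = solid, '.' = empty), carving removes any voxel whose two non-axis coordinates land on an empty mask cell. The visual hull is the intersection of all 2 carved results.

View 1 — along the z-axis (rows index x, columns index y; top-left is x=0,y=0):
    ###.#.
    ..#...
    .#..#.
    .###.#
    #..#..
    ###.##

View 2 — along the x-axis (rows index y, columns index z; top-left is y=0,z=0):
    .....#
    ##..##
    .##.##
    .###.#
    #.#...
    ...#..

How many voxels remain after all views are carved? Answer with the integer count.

remaining voxels: 51

start: 6×6×6 = 216 voxels
V1 z: intersect with XY mask (18 set) -- 108 left
V2 x: intersect with YZ mask (16 set) -- 51 left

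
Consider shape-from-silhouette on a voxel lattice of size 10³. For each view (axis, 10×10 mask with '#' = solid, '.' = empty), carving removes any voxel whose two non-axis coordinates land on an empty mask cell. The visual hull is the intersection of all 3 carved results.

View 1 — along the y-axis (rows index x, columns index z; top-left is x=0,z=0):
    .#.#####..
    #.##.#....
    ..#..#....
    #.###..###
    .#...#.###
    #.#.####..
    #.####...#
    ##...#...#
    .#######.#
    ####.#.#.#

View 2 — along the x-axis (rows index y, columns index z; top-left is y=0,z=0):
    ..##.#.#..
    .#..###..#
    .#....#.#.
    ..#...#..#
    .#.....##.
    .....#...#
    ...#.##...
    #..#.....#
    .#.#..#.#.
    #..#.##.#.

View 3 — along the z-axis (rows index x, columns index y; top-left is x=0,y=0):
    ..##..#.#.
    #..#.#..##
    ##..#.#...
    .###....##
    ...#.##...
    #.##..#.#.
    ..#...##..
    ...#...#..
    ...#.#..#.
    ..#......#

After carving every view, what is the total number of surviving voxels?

65 voxels

before carving: 1000 voxels (10×10×10)
  1. axis=1 (XZ plane), |mask|=55  ⇒  voxels=550
  2. axis=0 (YZ plane), |mask|=35  ⇒  voxels=188
  3. axis=2 (XY plane), |mask|=36  ⇒  voxels=65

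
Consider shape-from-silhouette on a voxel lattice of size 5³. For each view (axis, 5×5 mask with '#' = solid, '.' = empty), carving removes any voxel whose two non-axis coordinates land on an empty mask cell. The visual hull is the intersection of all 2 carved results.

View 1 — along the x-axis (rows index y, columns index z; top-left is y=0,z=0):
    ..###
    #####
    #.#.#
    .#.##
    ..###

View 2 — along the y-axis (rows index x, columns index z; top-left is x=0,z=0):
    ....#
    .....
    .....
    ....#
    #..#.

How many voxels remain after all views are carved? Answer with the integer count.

voxel count = 16

full grid |V| = 125
V1 x: intersect with YZ mask (17 set) -- 85 left
V2 y: intersect with XZ mask (4 set) -- 16 left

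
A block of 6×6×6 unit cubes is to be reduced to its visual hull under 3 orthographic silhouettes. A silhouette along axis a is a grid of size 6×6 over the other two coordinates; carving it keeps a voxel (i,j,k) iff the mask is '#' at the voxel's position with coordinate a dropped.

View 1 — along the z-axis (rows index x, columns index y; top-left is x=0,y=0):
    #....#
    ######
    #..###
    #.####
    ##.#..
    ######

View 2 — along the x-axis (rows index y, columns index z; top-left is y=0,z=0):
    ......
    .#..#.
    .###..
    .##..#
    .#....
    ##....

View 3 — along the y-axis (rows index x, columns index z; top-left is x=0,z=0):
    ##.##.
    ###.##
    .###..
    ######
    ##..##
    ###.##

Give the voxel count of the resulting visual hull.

39 voxels

full grid |V| = 216
  1. axis=2 (XY plane), |mask|=26  ⇒  voxels=156
  2. axis=0 (YZ plane), |mask|=11  ⇒  voxels=44
  3. axis=1 (XZ plane), |mask|=27  ⇒  voxels=39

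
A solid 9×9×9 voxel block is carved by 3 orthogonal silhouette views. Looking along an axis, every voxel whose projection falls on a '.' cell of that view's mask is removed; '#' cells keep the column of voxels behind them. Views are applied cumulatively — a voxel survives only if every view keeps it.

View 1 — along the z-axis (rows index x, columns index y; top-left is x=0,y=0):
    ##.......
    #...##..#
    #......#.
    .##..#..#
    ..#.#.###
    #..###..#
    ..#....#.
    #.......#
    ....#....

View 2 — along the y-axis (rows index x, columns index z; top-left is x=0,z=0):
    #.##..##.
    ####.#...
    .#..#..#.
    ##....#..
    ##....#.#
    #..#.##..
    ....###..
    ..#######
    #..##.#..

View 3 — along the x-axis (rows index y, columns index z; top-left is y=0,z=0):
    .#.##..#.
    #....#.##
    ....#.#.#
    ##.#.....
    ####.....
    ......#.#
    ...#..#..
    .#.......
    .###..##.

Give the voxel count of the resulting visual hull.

start: 9×9×9 = 729 voxels
after view 1 [z-axis, 27 of 81 cells solid] → remaining = 243
after view 2 [y-axis, 38 of 81 cells solid] → remaining = 112
after view 3 [x-axis, 28 of 81 cells solid] → remaining = 49

|visual hull| = 49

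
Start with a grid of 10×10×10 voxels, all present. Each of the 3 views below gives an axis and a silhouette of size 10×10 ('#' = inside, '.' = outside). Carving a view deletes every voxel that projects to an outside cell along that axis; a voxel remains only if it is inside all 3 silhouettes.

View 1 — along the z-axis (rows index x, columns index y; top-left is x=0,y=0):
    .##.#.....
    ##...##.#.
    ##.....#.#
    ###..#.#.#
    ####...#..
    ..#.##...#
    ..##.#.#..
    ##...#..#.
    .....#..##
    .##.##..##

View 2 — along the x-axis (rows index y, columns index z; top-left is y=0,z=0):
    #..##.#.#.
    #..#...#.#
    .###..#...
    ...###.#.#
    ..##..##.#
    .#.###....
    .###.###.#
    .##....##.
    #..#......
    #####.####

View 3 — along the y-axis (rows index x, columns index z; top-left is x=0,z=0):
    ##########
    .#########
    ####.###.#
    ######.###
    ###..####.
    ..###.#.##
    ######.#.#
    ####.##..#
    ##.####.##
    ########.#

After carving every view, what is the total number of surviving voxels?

171 voxels

before carving: 1000 voxels (10×10×10)
  1. axis=2 (XY plane), |mask|=44  ⇒  voxels=440
  2. axis=0 (YZ plane), |mask|=49  ⇒  voxels=206
  3. axis=1 (XZ plane), |mask|=81  ⇒  voxels=171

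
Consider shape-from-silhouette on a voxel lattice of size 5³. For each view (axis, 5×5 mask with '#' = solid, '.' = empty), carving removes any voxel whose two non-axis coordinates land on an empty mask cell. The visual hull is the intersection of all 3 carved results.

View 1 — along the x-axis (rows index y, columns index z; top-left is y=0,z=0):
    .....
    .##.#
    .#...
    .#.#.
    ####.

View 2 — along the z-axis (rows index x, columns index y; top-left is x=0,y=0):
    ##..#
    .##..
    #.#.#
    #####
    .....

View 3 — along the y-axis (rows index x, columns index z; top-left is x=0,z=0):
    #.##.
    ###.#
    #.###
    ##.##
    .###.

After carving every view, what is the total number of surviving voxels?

voxel count = 19

full grid |V| = 125
after view 1 [x-axis, 10 of 25 cells solid] → remaining = 50
after view 2 [z-axis, 13 of 25 cells solid] → remaining = 26
after view 3 [y-axis, 18 of 25 cells solid] → remaining = 19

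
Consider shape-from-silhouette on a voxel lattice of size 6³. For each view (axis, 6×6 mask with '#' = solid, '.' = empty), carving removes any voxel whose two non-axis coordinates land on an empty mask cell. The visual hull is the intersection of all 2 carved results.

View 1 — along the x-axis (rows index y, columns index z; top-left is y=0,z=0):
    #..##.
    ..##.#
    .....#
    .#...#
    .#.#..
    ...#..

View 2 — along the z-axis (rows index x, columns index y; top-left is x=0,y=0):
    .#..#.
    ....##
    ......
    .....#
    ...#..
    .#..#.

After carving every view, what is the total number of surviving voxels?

initial block: 6^3 = 216
step 1: project along x, AND mask (12/36) → |grid| = 72
step 2: project along z, AND mask (8/36) → |grid| = 16

remaining voxels: 16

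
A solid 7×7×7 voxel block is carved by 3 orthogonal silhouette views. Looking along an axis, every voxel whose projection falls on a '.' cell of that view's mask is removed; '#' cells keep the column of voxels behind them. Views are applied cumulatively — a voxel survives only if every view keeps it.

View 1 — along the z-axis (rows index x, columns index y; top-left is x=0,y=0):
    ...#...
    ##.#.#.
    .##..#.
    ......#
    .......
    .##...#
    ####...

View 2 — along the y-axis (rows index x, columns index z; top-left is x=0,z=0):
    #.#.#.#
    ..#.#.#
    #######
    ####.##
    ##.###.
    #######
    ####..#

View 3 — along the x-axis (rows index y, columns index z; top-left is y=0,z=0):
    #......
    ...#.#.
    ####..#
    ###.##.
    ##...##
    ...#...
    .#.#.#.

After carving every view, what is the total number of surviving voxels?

remaining voxels: 36

full grid |V| = 343
step 1: project along z, AND mask (16/49) → |grid| = 112
step 2: project along y, AND mask (37/49) → |grid| = 84
step 3: project along x, AND mask (21/49) → |grid| = 36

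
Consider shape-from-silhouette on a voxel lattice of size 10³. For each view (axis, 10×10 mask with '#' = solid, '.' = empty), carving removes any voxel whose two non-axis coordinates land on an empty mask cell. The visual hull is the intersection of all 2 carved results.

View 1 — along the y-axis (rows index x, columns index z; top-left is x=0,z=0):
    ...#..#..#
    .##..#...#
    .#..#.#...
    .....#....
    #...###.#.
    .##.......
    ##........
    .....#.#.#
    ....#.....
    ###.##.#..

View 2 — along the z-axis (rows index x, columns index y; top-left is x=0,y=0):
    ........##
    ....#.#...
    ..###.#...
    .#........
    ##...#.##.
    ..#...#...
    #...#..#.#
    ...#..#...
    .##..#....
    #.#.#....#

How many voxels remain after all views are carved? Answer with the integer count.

full grid |V| = 1000
  1. axis=1 (XZ plane), |mask|=30  ⇒  voxels=300
  2. axis=2 (XY plane), |mask|=29  ⇒  voxels=97

|visual hull| = 97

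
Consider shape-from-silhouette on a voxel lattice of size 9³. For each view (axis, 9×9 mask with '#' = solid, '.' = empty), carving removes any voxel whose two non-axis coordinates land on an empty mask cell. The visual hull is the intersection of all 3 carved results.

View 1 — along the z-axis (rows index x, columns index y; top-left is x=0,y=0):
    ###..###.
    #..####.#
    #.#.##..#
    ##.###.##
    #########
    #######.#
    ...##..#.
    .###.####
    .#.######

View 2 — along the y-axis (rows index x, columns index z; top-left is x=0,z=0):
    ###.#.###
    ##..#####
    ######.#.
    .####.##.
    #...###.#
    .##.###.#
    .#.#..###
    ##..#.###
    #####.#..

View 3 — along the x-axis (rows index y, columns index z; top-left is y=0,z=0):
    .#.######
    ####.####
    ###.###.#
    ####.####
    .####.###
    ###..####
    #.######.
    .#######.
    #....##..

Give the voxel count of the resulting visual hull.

264 voxels

full grid |V| = 729
  1. axis=2 (XY plane), |mask|=58  ⇒  voxels=522
  2. axis=1 (XZ plane), |mask|=55  ⇒  voxels=353
  3. axis=0 (YZ plane), |mask|=61  ⇒  voxels=264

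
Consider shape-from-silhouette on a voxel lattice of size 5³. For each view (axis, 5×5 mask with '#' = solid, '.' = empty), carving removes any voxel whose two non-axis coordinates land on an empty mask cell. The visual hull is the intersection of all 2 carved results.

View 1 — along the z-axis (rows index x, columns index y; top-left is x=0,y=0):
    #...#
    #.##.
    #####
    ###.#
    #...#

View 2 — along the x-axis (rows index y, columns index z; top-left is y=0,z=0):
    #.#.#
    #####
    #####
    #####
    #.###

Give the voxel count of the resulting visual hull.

voxel count = 66

before carving: 125 voxels (5×5×5)
carve view 1 (along z, XY-mask fill 16/25): 80 voxels remain
carve view 2 (along x, YZ-mask fill 22/25): 66 voxels remain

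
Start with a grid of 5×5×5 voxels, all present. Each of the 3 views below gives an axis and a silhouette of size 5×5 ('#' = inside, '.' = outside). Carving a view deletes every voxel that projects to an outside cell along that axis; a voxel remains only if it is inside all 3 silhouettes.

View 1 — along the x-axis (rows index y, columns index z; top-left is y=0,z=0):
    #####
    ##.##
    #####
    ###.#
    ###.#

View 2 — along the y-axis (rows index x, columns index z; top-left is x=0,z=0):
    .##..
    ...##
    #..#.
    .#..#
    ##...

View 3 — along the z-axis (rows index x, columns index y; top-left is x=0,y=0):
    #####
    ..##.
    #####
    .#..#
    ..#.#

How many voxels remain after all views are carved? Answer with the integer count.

before carving: 125 voxels (5×5×5)
[1] x-view keeps 22 columns → grid now 110
[2] y-view keeps 10 columns → grid now 45
[3] z-view keeps 16 columns → grid now 28

|visual hull| = 28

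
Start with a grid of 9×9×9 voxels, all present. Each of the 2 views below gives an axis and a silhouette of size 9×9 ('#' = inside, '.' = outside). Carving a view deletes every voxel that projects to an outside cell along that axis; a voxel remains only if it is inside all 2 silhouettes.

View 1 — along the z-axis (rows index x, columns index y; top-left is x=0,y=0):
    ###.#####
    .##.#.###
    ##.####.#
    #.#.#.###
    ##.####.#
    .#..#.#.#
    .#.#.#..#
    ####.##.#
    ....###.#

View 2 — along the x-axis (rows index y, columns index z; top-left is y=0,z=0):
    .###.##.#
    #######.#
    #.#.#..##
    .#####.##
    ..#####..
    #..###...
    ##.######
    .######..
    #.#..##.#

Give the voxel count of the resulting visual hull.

remaining voxels: 320

start: 9×9×9 = 729 voxels
V1 z: intersect with XY mask (53 set) -- 477 left
V2 x: intersect with YZ mask (54 set) -- 320 left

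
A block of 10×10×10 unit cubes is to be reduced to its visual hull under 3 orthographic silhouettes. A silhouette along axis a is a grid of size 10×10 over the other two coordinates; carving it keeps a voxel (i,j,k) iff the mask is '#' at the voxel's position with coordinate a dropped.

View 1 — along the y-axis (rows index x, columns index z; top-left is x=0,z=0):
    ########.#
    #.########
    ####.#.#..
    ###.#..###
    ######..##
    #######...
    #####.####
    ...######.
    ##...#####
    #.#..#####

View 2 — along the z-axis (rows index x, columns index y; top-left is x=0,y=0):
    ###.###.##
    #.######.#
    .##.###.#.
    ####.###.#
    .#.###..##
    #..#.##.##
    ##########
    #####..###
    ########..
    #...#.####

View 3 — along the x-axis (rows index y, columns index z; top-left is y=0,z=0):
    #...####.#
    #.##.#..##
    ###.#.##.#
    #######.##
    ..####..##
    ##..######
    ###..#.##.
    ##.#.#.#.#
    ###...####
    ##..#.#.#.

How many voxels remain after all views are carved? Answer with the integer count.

initial block: 10^3 = 1000
V1 y: intersect with XZ mask (75 set) -- 750 left
V2 z: intersect with XY mask (74 set) -- 562 left
V3 x: intersect with YZ mask (66 set) -- 372 left

remaining voxels: 372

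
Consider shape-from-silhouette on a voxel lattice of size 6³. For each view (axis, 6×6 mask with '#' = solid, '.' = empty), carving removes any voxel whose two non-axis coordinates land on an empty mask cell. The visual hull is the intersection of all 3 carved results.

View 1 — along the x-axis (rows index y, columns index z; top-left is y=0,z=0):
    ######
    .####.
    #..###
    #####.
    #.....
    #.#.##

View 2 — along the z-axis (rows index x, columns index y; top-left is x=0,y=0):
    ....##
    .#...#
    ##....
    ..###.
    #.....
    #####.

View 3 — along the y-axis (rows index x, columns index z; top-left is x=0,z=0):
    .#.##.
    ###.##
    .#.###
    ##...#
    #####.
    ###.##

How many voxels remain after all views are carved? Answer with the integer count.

voxel count = 41

initial block: 6^3 = 216
V1 x: intersect with YZ mask (24 set) -- 144 left
V2 z: intersect with XY mask (15 set) -- 59 left
V3 y: intersect with XZ mask (25 set) -- 41 left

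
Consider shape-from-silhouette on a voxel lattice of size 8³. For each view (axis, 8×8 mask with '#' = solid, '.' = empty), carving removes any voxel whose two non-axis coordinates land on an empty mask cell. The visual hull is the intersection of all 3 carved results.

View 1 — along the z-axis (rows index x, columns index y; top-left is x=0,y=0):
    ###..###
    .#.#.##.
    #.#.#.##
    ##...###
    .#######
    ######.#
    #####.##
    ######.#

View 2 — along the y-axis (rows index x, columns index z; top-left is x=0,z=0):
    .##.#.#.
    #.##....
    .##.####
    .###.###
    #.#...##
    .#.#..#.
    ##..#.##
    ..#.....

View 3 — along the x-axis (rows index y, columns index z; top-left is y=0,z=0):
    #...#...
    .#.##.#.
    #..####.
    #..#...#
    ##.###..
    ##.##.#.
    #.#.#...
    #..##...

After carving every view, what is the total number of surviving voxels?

before carving: 512 voxels (8×8×8)
carve view 1 (along z, XY-mask fill 48/64): 384 voxels remain
carve view 2 (along y, XZ-mask fill 32/64): 187 voxels remain
carve view 3 (along x, YZ-mask fill 30/64): 77 voxels remain

77 voxels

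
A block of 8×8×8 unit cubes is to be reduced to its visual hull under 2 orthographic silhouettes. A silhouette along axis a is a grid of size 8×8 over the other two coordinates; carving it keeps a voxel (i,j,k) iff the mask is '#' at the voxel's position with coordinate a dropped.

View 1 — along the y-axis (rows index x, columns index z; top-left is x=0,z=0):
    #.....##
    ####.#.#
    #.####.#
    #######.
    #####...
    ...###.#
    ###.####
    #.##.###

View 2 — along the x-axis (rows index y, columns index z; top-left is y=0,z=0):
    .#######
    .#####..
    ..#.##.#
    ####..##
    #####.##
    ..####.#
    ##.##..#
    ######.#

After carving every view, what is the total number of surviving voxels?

|visual hull| = 255

before carving: 512 voxels (8×8×8)
carve view 1 (along y, XZ-mask fill 44/64): 352 voxels remain
carve view 2 (along x, YZ-mask fill 46/64): 255 voxels remain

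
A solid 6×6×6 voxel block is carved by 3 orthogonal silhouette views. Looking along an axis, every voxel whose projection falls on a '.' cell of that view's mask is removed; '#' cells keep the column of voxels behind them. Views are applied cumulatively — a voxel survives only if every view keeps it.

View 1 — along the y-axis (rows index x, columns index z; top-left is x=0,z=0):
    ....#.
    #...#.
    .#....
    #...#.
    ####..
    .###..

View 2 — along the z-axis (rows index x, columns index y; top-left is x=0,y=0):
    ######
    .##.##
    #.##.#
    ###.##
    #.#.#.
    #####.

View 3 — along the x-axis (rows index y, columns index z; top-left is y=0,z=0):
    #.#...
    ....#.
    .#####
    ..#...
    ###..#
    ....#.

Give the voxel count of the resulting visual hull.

28 voxels

before carving: 216 voxels (6×6×6)
step 1: project along y, AND mask (13/36) → |grid| = 78
step 2: project along z, AND mask (27/36) → |grid| = 55
step 3: project along x, AND mask (14/36) → |grid| = 28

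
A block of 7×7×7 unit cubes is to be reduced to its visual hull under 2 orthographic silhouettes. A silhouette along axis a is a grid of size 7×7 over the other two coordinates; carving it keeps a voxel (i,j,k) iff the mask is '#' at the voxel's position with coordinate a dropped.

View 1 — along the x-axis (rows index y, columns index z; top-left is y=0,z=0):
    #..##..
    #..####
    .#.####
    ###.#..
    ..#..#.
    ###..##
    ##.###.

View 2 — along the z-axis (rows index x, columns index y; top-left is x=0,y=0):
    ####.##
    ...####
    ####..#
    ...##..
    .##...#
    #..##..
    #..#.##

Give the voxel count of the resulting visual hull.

voxel count = 112

full grid |V| = 343
after view 1 [x-axis, 29 of 49 cells solid] → remaining = 203
after view 2 [z-axis, 27 of 49 cells solid] → remaining = 112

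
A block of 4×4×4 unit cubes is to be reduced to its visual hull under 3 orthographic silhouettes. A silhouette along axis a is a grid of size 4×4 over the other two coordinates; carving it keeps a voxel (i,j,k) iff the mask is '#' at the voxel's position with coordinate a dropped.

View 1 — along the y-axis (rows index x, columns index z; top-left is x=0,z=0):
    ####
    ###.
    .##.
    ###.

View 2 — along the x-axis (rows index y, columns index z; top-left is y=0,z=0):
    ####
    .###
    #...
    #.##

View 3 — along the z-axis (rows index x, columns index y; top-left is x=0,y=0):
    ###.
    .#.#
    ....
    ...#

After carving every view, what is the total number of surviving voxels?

before carving: 64 voxels (4×4×4)
after view 1 [y-axis, 12 of 16 cells solid] → remaining = 48
after view 2 [x-axis, 11 of 16 cells solid] → remaining = 32
after view 3 [z-axis, 6 of 16 cells solid] → remaining = 14

voxel count = 14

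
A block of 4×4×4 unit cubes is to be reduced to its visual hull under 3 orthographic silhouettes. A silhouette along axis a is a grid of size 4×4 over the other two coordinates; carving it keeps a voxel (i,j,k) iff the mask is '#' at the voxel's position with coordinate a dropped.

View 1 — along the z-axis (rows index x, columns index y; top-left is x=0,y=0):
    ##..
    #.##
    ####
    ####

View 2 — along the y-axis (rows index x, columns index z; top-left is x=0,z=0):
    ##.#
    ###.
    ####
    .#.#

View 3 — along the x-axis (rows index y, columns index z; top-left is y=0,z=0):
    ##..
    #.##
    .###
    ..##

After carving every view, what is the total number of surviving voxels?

voxel count = 24

initial block: 4^3 = 64
  1. axis=2 (XY plane), |mask|=13  ⇒  voxels=52
  2. axis=1 (XZ plane), |mask|=12  ⇒  voxels=39
  3. axis=0 (YZ plane), |mask|=10  ⇒  voxels=24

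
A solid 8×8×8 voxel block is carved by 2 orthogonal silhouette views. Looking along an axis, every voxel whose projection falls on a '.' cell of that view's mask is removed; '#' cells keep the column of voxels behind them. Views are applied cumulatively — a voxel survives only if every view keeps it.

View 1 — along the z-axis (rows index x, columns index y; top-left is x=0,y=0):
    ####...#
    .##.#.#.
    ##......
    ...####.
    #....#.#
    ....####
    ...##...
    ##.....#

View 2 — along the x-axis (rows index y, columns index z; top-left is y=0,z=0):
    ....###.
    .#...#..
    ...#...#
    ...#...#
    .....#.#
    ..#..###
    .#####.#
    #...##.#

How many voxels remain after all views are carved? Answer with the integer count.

before carving: 512 voxels (8×8×8)
after view 1 [z-axis, 27 of 64 cells solid] → remaining = 216
after view 2 [x-axis, 25 of 64 cells solid] → remaining = 84

voxel count = 84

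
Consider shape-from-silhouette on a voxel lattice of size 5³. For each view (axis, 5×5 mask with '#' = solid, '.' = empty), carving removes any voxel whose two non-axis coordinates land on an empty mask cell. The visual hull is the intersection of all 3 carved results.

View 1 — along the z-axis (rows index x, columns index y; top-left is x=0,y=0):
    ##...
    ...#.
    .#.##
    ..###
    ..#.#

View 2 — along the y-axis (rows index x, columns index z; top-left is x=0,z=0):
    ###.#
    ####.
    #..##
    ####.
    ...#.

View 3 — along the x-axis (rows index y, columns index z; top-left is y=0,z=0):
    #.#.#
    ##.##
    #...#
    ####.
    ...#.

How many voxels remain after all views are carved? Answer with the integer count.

|visual hull| = 23

start: 5×5×5 = 125 voxels
after view 1 [z-axis, 11 of 25 cells solid] → remaining = 55
after view 2 [y-axis, 16 of 25 cells solid] → remaining = 35
after view 3 [x-axis, 14 of 25 cells solid] → remaining = 23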